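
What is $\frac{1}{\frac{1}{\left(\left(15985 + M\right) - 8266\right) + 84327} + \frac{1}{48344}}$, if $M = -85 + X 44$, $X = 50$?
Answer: $\frac{4552119384}{142505} \approx 31944.0$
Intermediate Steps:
$M = 2115$ ($M = -85 + 50 \cdot 44 = -85 + 2200 = 2115$)
$\frac{1}{\frac{1}{\left(\left(15985 + M\right) - 8266\right) + 84327} + \frac{1}{48344}} = \frac{1}{\frac{1}{\left(\left(15985 + 2115\right) - 8266\right) + 84327} + \frac{1}{48344}} = \frac{1}{\frac{1}{\left(18100 - 8266\right) + 84327} + \frac{1}{48344}} = \frac{1}{\frac{1}{9834 + 84327} + \frac{1}{48344}} = \frac{1}{\frac{1}{94161} + \frac{1}{48344}} = \frac{1}{\frac{142505}{4552119384}} = \frac{4552119384}{142505}$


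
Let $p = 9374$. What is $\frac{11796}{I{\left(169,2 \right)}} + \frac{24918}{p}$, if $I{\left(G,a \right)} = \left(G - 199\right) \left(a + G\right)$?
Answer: $\frac{1437803}{4007385} \approx 0.35879$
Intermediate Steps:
$I{\left(G,a \right)} = \left(-199 + G\right) \left(G + a\right)$
$\frac{11796}{I{\left(169,2 \right)}} + \frac{24918}{p} = \frac{11796}{169^{2} - 33631 - 398 + 169 \cdot 2} + \frac{24918}{9374} = \frac{11796}{28561 - 33631 - 398 + 338} + 24918 \cdot \frac{1}{9374} = \frac{11796}{-5130} + \frac{12459}{4687} = 11796 \left(- \frac{1}{5130}\right) + \frac{12459}{4687} = - \frac{1966}{855} + \frac{12459}{4687} = \frac{1437803}{4007385}$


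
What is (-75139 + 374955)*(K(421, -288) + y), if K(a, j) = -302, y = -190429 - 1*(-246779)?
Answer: 16804087168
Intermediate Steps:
y = 56350 (y = -190429 + 246779 = 56350)
(-75139 + 374955)*(K(421, -288) + y) = (-75139 + 374955)*(-302 + 56350) = 299816*56048 = 16804087168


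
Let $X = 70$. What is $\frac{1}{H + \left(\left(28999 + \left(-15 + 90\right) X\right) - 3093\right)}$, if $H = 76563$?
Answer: $\frac{1}{107719} \approx 9.2834 \cdot 10^{-6}$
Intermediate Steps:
$\frac{1}{H + \left(\left(28999 + \left(-15 + 90\right) X\right) - 3093\right)} = \frac{1}{76563 + \left(\left(28999 + \left(-15 + 90\right) 70\right) - 3093\right)} = \frac{1}{76563 + \left(\left(28999 + 75 \cdot 70\right) - 3093\right)} = \frac{1}{76563 + \left(\left(28999 + 5250\right) - 3093\right)} = \frac{1}{76563 + \left(34249 - 3093\right)} = \frac{1}{76563 + 31156} = \frac{1}{107719}$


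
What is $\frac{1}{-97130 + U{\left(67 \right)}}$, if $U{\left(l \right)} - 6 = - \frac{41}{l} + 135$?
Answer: $- \frac{67}{6498304} \approx -1.031 \cdot 10^{-5}$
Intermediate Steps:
$U{\left(l \right)} = 141 - \frac{41}{l}$ ($U{\left(l \right)} = 6 + \left(- \frac{41}{l} + 135\right) = 6 + \left(135 - \frac{41}{l}\right) = 141 - \frac{41}{l}$)
$\frac{1}{-97130 + U{\left(67 \right)}} = \frac{1}{-97130 + \left(141 - \frac{41}{67}\right)} = \frac{1}{-97130 + \frac{9406}{67}} = \frac{1}{- \frac{6498304}{67}} = - \frac{67}{6498304}$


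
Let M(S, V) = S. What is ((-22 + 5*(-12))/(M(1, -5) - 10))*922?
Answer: 75604/9 ≈ 8400.4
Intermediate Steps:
((-22 + 5*(-12))/(M(1, -5) - 10))*922 = ((-22 + 5*(-12))/(1 - 10))*922 = ((-22 - 60)/(-9))*922 = -82*(-1/9)*922 = (82/9)*922 = 75604/9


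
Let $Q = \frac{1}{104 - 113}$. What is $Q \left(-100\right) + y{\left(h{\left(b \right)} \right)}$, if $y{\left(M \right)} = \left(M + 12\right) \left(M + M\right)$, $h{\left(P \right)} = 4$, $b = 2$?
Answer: $\frac{1252}{9} \approx 139.11$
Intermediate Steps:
$y{\left(M \right)} = 2 M \left(12 + M\right)$ ($y{\left(M \right)} = \left(12 + M\right) 2 M = 2 M \left(12 + M\right)$)
$Q = - \frac{1}{9}$ ($Q = \frac{1}{-9} = - \frac{1}{9} \approx -0.11111$)
$Q \left(-100\right) + y{\left(h{\left(b \right)} \right)} = \left(- \frac{1}{9}\right) \left(-100\right) + 2 \cdot 4 \left(12 + 4\right) = \frac{100}{9} + 2 \cdot 4 \cdot 16 = \frac{100}{9} + 128 = \frac{1252}{9}$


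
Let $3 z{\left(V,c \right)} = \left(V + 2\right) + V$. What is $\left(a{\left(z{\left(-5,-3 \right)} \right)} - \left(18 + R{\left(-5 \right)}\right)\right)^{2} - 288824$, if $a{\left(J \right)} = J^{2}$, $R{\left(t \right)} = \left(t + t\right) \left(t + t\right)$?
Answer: $- \frac{22398740}{81} \approx -2.7653 \cdot 10^{5}$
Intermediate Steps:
$R{\left(t \right)} = 4 t^{2}$ ($R{\left(t \right)} = 2 t 2 t = 4 t^{2}$)
$z{\left(V,c \right)} = \frac{2}{3} + \frac{2 V}{3}$ ($z{\left(V,c \right)} = \frac{\left(V + 2\right) + V}{3} = \frac{\left(2 + V\right) + V}{3} = \frac{2 + 2 V}{3} = \frac{2}{3} + \frac{2 V}{3}$)
$\left(a{\left(z{\left(-5,-3 \right)} \right)} - \left(18 + R{\left(-5 \right)}\right)\right)^{2} - 288824 = \left(\left(\frac{2}{3} + \frac{2}{3} \left(-5\right)\right)^{2} + \left(\left(51 - 69\right) - 4 \left(-5\right)^{2}\right)\right)^{2} - 288824 = \left(\left(\frac{2}{3} - \frac{10}{3}\right)^{2} + \left(\left(51 - 69\right) - 4 \cdot 25\right)\right)^{2} - 288824 = \left(\left(- \frac{8}{3}\right)^{2} - 118\right)^{2} - 288824 = \left(\frac{64}{9} - 118\right)^{2} - 288824 = \left(- \frac{998}{9}\right)^{2} - 288824 = \frac{996004}{81} - 288824 = - \frac{22398740}{81}$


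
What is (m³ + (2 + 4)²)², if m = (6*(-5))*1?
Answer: 727057296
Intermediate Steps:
m = -30 (m = -30*1 = -30)
(m³ + (2 + 4)²)² = ((-30)³ + (2 + 4)²)² = (-27000 + 6²)² = (-27000 + 36)² = (-26964)² = 727057296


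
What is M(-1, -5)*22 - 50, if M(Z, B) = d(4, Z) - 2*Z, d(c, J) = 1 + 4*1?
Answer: 104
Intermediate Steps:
d(c, J) = 5 (d(c, J) = 1 + 4 = 5)
M(Z, B) = 5 - 2*Z
M(-1, -5)*22 - 50 = (5 - 2*(-1))*22 - 50 = (5 + 2)*22 - 50 = 7*22 - 50 = 154 - 50 = 104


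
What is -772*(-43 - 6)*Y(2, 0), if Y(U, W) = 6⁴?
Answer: 49025088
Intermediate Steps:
Y(U, W) = 1296
-772*(-43 - 6)*Y(2, 0) = -772*(-43 - 6)*1296 = -(-37828)*1296 = -772*(-63504) = 49025088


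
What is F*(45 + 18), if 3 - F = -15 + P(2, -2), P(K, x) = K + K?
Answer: 882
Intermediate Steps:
P(K, x) = 2*K
F = 14 (F = 3 - (-15 + 2*2) = 3 - (-15 + 4) = 3 - 1*(-11) = 3 + 11 = 14)
F*(45 + 18) = 14*(45 + 18) = 14*63 = 882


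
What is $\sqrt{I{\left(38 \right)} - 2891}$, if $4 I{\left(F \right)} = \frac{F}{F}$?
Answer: $\frac{i \sqrt{11563}}{2} \approx 53.766 i$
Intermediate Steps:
$I{\left(F \right)} = \frac{1}{4}$ ($I{\left(F \right)} = \frac{F \frac{1}{F}}{4} = \frac{1}{4} \cdot 1 = \frac{1}{4}$)
$\sqrt{I{\left(38 \right)} - 2891} = \sqrt{\frac{1}{4} - 2891} = \sqrt{- \frac{11563}{4}} = \frac{i \sqrt{11563}}{2}$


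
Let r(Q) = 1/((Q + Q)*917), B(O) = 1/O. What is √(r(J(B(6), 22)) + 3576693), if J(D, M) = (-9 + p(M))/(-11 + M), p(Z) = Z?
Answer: √2033138817114314/23842 ≈ 1891.2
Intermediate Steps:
J(D, M) = (-9 + M)/(-11 + M)
r(Q) = 1/(1834*Q) (r(Q) = (1/917)/(2*Q) = (1/(2*Q))*(1/917) = 1/(1834*Q))
√(r(J(B(6), 22)) + 3576693) = √(1/(1834*(((-9 + 22)/(-11 + 22)))) + 3576693) = √(1/(1834*((13/11))) + 3576693) = √(1/(1834*(((1/11)*13))) + 3576693) = √(1/(1834*(13/11)) + 3576693) = √((1/1834)*(11/13) + 3576693) = √(11/23842 + 3576693) = √(85275514517/23842) = √2033138817114314/23842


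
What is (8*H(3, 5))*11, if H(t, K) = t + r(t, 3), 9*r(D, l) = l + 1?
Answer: 2728/9 ≈ 303.11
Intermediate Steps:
r(D, l) = ⅑ + l/9 (r(D, l) = (l + 1)/9 = (1 + l)/9 = ⅑ + l/9)
H(t, K) = 4/9 + t (H(t, K) = t + (⅑ + (⅑)*3) = t + (⅑ + ⅓) = t + 4/9 = 4/9 + t)
(8*H(3, 5))*11 = (8*(4/9 + 3))*11 = (8*(31/9))*11 = (248/9)*11 = 2728/9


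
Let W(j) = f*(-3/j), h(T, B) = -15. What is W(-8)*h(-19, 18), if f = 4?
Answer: -45/2 ≈ -22.500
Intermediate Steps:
W(j) = -12/j (W(j) = 4*(-3/j) = -12/j)
W(-8)*h(-19, 18) = -12/(-8)*(-15) = -12*(-⅛)*(-15) = (3/2)*(-15) = -45/2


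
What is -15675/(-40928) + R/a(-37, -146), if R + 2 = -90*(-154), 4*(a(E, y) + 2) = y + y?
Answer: -566004599/3069600 ≈ -184.39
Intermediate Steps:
a(E, y) = -2 + y/2 (a(E, y) = -2 + (y + y)/4 = -2 + (2*y)/4 = -2 + y/2)
R = 13858 (R = -2 - 90*(-154) = -2 + 13860 = 13858)
-15675/(-40928) + R/a(-37, -146) = -15675/(-40928) + 13858/(-2 + (½)*(-146)) = -15675*(-1/40928) + 13858/(-2 - 73) = 15675/40928 + 13858/(-75) = 15675/40928 + 13858*(-1/75) = 15675/40928 - 13858/75 = -566004599/3069600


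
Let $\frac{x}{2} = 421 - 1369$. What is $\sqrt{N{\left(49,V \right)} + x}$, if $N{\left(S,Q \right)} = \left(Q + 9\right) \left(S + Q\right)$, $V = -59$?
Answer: $2 i \sqrt{349} \approx 37.363 i$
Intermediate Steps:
$N{\left(S,Q \right)} = \left(9 + Q\right) \left(Q + S\right)$
$x = -1896$ ($x = 2 \left(421 - 1369\right) = 2 \left(-948\right) = -1896$)
$\sqrt{N{\left(49,V \right)} + x} = \sqrt{\left(\left(-59\right)^{2} + 9 \left(-59\right) + 9 \cdot 49 - 2891\right) - 1896} = \sqrt{\left(3481 - 531 + 441 - 2891\right) - 1896} = \sqrt{500 - 1896} = \sqrt{-1396} = 2 i \sqrt{349}$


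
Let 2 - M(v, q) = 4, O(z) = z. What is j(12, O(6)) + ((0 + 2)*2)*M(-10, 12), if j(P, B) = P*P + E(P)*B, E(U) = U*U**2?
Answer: 10504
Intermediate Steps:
E(U) = U**3
M(v, q) = -2 (M(v, q) = 2 - 1*4 = 2 - 4 = -2)
j(P, B) = P**2 + B*P**3 (j(P, B) = P*P + P**3*B = P**2 + B*P**3)
j(12, O(6)) + ((0 + 2)*2)*M(-10, 12) = 12**2*(1 + 6*12) + ((0 + 2)*2)*(-2) = 144*(1 + 72) + (2*2)*(-2) = 144*73 + 4*(-2) = 10512 - 8 = 10504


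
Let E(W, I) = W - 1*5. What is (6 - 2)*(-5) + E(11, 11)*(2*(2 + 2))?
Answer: 28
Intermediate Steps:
E(W, I) = -5 + W (E(W, I) = W - 5 = -5 + W)
(6 - 2)*(-5) + E(11, 11)*(2*(2 + 2)) = (6 - 2)*(-5) + (-5 + 11)*(2*(2 + 2)) = 4*(-5) + 6*(2*4) = -20 + 6*8 = -20 + 48 = 28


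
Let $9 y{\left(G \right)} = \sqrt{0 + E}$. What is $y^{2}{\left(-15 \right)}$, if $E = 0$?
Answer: $0$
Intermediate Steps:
$y{\left(G \right)} = 0$ ($y{\left(G \right)} = \frac{\sqrt{0 + 0}}{9} = \frac{\sqrt{0}}{9} = \frac{1}{9} \cdot 0 = 0$)
$y^{2}{\left(-15 \right)} = 0^{2} = 0$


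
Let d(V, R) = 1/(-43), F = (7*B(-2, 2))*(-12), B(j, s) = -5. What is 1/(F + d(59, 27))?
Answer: 43/18059 ≈ 0.0023811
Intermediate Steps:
F = 420 (F = (7*(-5))*(-12) = -35*(-12) = 420)
d(V, R) = -1/43
1/(F + d(59, 27)) = 1/(420 - 1/43) = 1/(18059/43) = 43/18059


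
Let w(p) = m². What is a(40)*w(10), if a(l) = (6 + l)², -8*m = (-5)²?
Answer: 330625/16 ≈ 20664.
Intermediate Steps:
m = -25/8 (m = -⅛*(-5)² = -⅛*25 = -25/8 ≈ -3.1250)
w(p) = 625/64 (w(p) = (-25/8)² = 625/64)
a(40)*w(10) = (6 + 40)²*(625/64) = 46²*(625/64) = 2116*(625/64) = 330625/16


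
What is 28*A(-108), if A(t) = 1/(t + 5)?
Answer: -28/103 ≈ -0.27184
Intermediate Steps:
A(t) = 1/(5 + t)
28*A(-108) = 28/(5 - 108) = 28/(-103) = 28*(-1/103) = -28/103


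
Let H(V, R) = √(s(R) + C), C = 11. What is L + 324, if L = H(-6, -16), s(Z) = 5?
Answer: 328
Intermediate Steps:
H(V, R) = 4 (H(V, R) = √(5 + 11) = √16 = 4)
L = 4
L + 324 = 4 + 324 = 328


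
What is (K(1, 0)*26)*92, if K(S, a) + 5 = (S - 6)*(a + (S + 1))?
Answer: -35880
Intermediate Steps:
K(S, a) = -5 + (-6 + S)*(1 + S + a) (K(S, a) = -5 + (S - 6)*(a + (S + 1)) = -5 + (-6 + S)*(a + (1 + S)) = -5 + (-6 + S)*(1 + S + a))
(K(1, 0)*26)*92 = ((-11 + 1² - 6*0 - 5*1 + 1*0)*26)*92 = ((-11 + 1 + 0 - 5 + 0)*26)*92 = -15*26*92 = -390*92 = -35880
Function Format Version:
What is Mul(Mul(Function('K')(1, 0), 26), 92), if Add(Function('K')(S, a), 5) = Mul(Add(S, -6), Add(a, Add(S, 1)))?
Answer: -35880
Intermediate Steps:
Function('K')(S, a) = Add(-5, Mul(Add(-6, S), Add(1, S, a))) (Function('K')(S, a) = Add(-5, Mul(Add(S, -6), Add(a, Add(S, 1)))) = Add(-5, Mul(Add(-6, S), Add(a, Add(1, S)))) = Add(-5, Mul(Add(-6, S), Add(1, S, a))))
Mul(Mul(Function('K')(1, 0), 26), 92) = Mul(Mul(Add(-11, Pow(1, 2), Mul(-6, 0), Mul(-5, 1), Mul(1, 0)), 26), 92) = Mul(Mul(Add(-11, 1, 0, -5, 0), 26), 92) = Mul(Mul(-15, 26), 92) = Mul(-390, 92) = -35880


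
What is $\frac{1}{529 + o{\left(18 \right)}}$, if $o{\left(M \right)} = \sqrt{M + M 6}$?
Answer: $\frac{529}{279715} - \frac{3 \sqrt{14}}{279715} \approx 0.0018511$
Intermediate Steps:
$o{\left(M \right)} = \sqrt{7} \sqrt{M}$ ($o{\left(M \right)} = \sqrt{M + 6 M} = \sqrt{7 M} = \sqrt{7} \sqrt{M}$)
$\frac{1}{529 + o{\left(18 \right)}} = \frac{1}{529 + \sqrt{7} \sqrt{18}} = \frac{1}{529 + \sqrt{7} \cdot 3 \sqrt{2}} = \frac{1}{529 + 3 \sqrt{14}}$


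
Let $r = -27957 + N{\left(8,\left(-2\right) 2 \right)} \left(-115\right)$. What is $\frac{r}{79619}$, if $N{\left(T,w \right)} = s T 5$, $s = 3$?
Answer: $- \frac{41757}{79619} \approx -0.52446$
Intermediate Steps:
$N{\left(T,w \right)} = 15 T$ ($N{\left(T,w \right)} = 3 T 5 = 15 T$)
$r = -41757$ ($r = -27957 + 15 \cdot 8 \left(-115\right) = -27957 + 120 \left(-115\right) = -27957 - 13800 = -41757$)
$\frac{r}{79619} = - \frac{41757}{79619}$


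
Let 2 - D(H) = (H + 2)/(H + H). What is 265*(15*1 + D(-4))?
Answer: 17755/4 ≈ 4438.8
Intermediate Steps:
D(H) = 2 - (2 + H)/(2*H) (D(H) = 2 - (H + 2)/(H + H) = 2 - (2 + H)/(2*H))
265*(15*1 + D(-4)) = 265*(15*1 + (3/2 - 1/(-4))) = 265*(15 + (3/2 - 1*(-¼))) = 265*(15 + (3/2 + ¼)) = 265*(15 + 7/4) = 265*(67/4) = 17755/4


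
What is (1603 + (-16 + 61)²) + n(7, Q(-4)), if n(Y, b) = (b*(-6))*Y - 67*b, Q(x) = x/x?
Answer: 3519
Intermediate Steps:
Q(x) = 1
n(Y, b) = -67*b - 6*Y*b (n(Y, b) = (-6*b)*Y - 67*b = -6*Y*b - 67*b = -67*b - 6*Y*b)
(1603 + (-16 + 61)²) + n(7, Q(-4)) = (1603 + (-16 + 61)²) - 1*1*(67 + 6*7) = (1603 + 45²) - 1*1*(67 + 42) = (1603 + 2025) - 1*1*109 = 3628 - 109 = 3519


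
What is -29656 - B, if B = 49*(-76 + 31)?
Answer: -27451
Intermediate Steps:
B = -2205 (B = 49*(-45) = -2205)
-29656 - B = -29656 - 1*(-2205) = -29656 + 2205 = -27451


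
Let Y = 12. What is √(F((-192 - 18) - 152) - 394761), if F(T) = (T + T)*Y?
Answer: I*√403449 ≈ 635.18*I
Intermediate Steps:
F(T) = 24*T (F(T) = (T + T)*12 = (2*T)*12 = 24*T)
√(F((-192 - 18) - 152) - 394761) = √(24*((-192 - 18) - 152) - 394761) = √(24*(-210 - 152) - 394761) = √(24*(-362) - 394761) = √(-8688 - 394761) = √(-403449) = I*√403449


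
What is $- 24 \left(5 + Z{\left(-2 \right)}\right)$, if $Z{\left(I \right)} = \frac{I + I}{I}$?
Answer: $-168$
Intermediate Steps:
$Z{\left(I \right)} = 2$ ($Z{\left(I \right)} = \frac{2 I}{I} = 2$)
$- 24 \left(5 + Z{\left(-2 \right)}\right) = - 24 \left(5 + 2\right) = \left(-24\right) 7 = -168$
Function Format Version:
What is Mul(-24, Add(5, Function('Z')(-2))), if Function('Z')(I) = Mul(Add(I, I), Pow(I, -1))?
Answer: -168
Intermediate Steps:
Function('Z')(I) = 2 (Function('Z')(I) = Mul(Mul(2, I), Pow(I, -1)) = 2)
Mul(-24, Add(5, Function('Z')(-2))) = Mul(-24, Add(5, 2)) = Mul(-24, 7) = -168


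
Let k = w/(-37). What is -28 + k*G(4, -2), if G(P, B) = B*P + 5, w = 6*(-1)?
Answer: -1054/37 ≈ -28.486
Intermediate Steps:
w = -6
k = 6/37 (k = -6/(-37) = -6*(-1/37) = 6/37 ≈ 0.16216)
G(P, B) = 5 + B*P
-28 + k*G(4, -2) = -28 + 6*(5 - 2*4)/37 = -28 + 6*(5 - 8)/37 = -28 + (6/37)*(-3) = -28 - 18/37 = -1054/37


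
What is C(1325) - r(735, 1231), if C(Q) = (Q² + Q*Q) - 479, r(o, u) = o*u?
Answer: 2605986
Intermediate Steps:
C(Q) = -479 + 2*Q² (C(Q) = (Q² + Q²) - 479 = 2*Q² - 479 = -479 + 2*Q²)
C(1325) - r(735, 1231) = (-479 + 2*1325²) - 735*1231 = (-479 + 2*1755625) - 1*904785 = (-479 + 3511250) - 904785 = 3510771 - 904785 = 2605986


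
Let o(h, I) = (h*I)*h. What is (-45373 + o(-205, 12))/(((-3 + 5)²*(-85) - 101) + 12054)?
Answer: 65561/1659 ≈ 39.518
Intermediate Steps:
o(h, I) = I*h² (o(h, I) = (I*h)*h = I*h²)
(-45373 + o(-205, 12))/(((-3 + 5)²*(-85) - 101) + 12054) = (-45373 + 12*(-205)²)/(((-3 + 5)²*(-85) - 101) + 12054) = (-45373 + 12*42025)/((2²*(-85) - 101) + 12054) = (-45373 + 504300)/((4*(-85) - 101) + 12054) = 458927/((-340 - 101) + 12054) = 458927/(-441 + 12054) = 458927/11613 = 458927*(1/11613) = 65561/1659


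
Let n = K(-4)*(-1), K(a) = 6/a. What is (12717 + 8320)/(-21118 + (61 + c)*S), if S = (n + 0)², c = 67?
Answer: -21037/20830 ≈ -1.0099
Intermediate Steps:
n = 3/2 (n = (6/(-4))*(-1) = (6*(-¼))*(-1) = -3/2*(-1) = 3/2 ≈ 1.5000)
S = 9/4 (S = (3/2 + 0)² = (3/2)² = 9/4 ≈ 2.2500)
(12717 + 8320)/(-21118 + (61 + c)*S) = (12717 + 8320)/(-21118 + (61 + 67)*(9/4)) = 21037/(-21118 + 128*(9/4)) = 21037/(-21118 + 288) = 21037/(-20830) = 21037*(-1/20830) = -21037/20830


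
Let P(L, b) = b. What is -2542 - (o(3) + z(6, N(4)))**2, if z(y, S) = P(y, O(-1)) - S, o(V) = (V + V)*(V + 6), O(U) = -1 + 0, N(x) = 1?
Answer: -5246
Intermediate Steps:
O(U) = -1
o(V) = 2*V*(6 + V) (o(V) = (2*V)*(6 + V) = 2*V*(6 + V))
z(y, S) = -1 - S
-2542 - (o(3) + z(6, N(4)))**2 = -2542 - (2*3*(6 + 3) + (-1 - 1*1))**2 = -2542 - (2*3*9 + (-1 - 1))**2 = -2542 - (54 - 2)**2 = -2542 - 1*52**2 = -2542 - 1*2704 = -2542 - 2704 = -5246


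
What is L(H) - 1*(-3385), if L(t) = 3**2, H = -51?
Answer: 3394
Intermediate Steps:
L(t) = 9
L(H) - 1*(-3385) = 9 - 1*(-3385) = 9 + 3385 = 3394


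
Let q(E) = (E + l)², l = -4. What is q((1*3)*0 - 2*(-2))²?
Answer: 0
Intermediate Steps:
q(E) = (-4 + E)² (q(E) = (E - 4)² = (-4 + E)²)
q((1*3)*0 - 2*(-2))² = ((-4 + ((1*3)*0 - 2*(-2)))²)² = ((-4 + (3*0 + 4))²)² = ((-4 + (0 + 4))²)² = ((-4 + 4)²)² = (0²)² = 0² = 0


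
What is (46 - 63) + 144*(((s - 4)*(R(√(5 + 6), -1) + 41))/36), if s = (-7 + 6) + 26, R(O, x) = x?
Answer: 3343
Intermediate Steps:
s = 25 (s = -1 + 26 = 25)
(46 - 63) + 144*(((s - 4)*(R(√(5 + 6), -1) + 41))/36) = (46 - 63) + 144*(((25 - 4)*(-1 + 41))/36) = -17 + 144*((21*40)*(1/36)) = -17 + 144*(840*(1/36)) = -17 + 144*(70/3) = -17 + 3360 = 3343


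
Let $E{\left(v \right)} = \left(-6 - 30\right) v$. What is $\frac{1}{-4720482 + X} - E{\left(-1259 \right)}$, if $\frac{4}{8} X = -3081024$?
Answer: $- \frac{493239789721}{10882530} \approx -45324.0$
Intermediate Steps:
$X = -6162048$ ($X = 2 \left(-3081024\right) = -6162048$)
$E{\left(v \right)} = - 36 v$ ($E{\left(v \right)} = \left(-6 - 30\right) v = - 36 v$)
$\frac{1}{-4720482 + X} - E{\left(-1259 \right)} = \frac{1}{-4720482 - 6162048} - \left(-36\right) \left(-1259\right) = \frac{1}{-10882530} - 45324 = - \frac{1}{10882530} - 45324 = - \frac{493239789721}{10882530}$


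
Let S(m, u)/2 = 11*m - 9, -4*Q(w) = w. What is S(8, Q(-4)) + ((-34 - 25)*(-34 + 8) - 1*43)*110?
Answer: 164168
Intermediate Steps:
Q(w) = -w/4
S(m, u) = -18 + 22*m (S(m, u) = 2*(11*m - 9) = 2*(-9 + 11*m) = -18 + 22*m)
S(8, Q(-4)) + ((-34 - 25)*(-34 + 8) - 1*43)*110 = (-18 + 22*8) + ((-34 - 25)*(-34 + 8) - 1*43)*110 = (-18 + 176) + (-59*(-26) - 43)*110 = 158 + (1534 - 43)*110 = 158 + 1491*110 = 158 + 164010 = 164168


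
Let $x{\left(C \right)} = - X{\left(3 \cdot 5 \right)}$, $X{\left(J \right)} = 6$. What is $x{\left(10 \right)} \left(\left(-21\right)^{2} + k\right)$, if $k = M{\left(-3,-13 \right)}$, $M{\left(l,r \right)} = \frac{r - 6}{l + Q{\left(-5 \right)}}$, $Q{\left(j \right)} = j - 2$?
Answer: $- \frac{13287}{5} \approx -2657.4$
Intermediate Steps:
$Q{\left(j \right)} = -2 + j$ ($Q{\left(j \right)} = j - 2 = -2 + j$)
$x{\left(C \right)} = -6$ ($x{\left(C \right)} = \left(-1\right) 6 = -6$)
$M{\left(l,r \right)} = \frac{-6 + r}{-7 + l}$ ($M{\left(l,r \right)} = \frac{r - 6}{l - 7} = \frac{-6 + r}{l - 7} = \frac{-6 + r}{-7 + l}$)
$k = \frac{19}{10}$ ($k = \frac{-6 - 13}{-7 - 3} = \frac{1}{-10} \left(-19\right) = \left(- \frac{1}{10}\right) \left(-19\right) = \frac{19}{10} \approx 1.9$)
$x{\left(10 \right)} \left(\left(-21\right)^{2} + k\right) = - 6 \left(\left(-21\right)^{2} + \frac{19}{10}\right) = - 6 \left(441 + \frac{19}{10}\right) = \left(-6\right) \frac{4429}{10} = - \frac{13287}{5}$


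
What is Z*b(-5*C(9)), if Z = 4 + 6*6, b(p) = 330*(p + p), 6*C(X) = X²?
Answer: -1782000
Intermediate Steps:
C(X) = X²/6
b(p) = 660*p (b(p) = 330*(2*p) = 660*p)
Z = 40 (Z = 4 + 36 = 40)
Z*b(-5*C(9)) = 40*(660*(-5*9²/6)) = 40*(660*(-5*81/6)) = 40*(660*(-5*27/2)) = 40*(660*(-135/2)) = 40*(-44550) = -1782000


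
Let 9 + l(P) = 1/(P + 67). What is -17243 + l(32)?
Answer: -1707947/99 ≈ -17252.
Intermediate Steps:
l(P) = -9 + 1/(67 + P) (l(P) = -9 + 1/(P + 67) = -9 + 1/(67 + P))
-17243 + l(32) = -17243 + (-602 - 9*32)/(67 + 32) = -17243 + (-602 - 288)/99 = -17243 + (1/99)*(-890) = -17243 - 890/99 = -1707947/99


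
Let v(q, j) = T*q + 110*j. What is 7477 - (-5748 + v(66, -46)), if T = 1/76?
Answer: 694797/38 ≈ 18284.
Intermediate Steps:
T = 1/76 ≈ 0.013158
v(q, j) = 110*j + q/76 (v(q, j) = q/76 + 110*j = 110*j + q/76)
7477 - (-5748 + v(66, -46)) = 7477 - (-5748 + (110*(-46) + (1/76)*66)) = 7477 - (-5748 + (-5060 + 33/38)) = 7477 - (-5748 - 192247/38) = 7477 - 1*(-410671/38) = 7477 + 410671/38 = 694797/38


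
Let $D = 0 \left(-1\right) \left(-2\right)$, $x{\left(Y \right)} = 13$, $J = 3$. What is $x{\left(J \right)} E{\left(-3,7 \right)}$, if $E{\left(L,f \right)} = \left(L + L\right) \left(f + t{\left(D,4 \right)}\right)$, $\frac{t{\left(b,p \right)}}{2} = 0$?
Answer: $-546$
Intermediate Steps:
$D = 0$ ($D = 0 \left(-2\right) = 0$)
$t{\left(b,p \right)} = 0$ ($t{\left(b,p \right)} = 2 \cdot 0 = 0$)
$E{\left(L,f \right)} = 2 L f$ ($E{\left(L,f \right)} = \left(L + L\right) \left(f + 0\right) = 2 L f$)
$x{\left(J \right)} E{\left(-3,7 \right)} = 13 \cdot 2 \left(-3\right) 7 = 13 \left(-42\right) = -546$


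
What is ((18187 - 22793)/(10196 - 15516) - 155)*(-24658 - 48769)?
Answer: 4300692817/380 ≈ 1.1318e+7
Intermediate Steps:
((18187 - 22793)/(10196 - 15516) - 155)*(-24658 - 48769) = (-4606/(-5320) - 155)*(-73427) = (-4606*(-1/5320) - 155)*(-73427) = (329/380 - 155)*(-73427) = -58571/380*(-73427) = 4300692817/380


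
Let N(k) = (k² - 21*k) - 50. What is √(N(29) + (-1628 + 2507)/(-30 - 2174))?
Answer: √220537199/1102 ≈ 13.476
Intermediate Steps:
N(k) = -50 + k² - 21*k
√(N(29) + (-1628 + 2507)/(-30 - 2174)) = √((-50 + 29² - 21*29) + (-1628 + 2507)/(-30 - 2174)) = √((-50 + 841 - 609) + 879/(-2204)) = √(182 + 879*(-1/2204)) = √(182 - 879/2204) = √(400249/2204) = √220537199/1102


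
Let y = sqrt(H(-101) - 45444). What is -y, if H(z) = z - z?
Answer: -2*I*sqrt(11361) ≈ -213.18*I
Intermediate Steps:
H(z) = 0
y = 2*I*sqrt(11361) (y = sqrt(0 - 45444) = sqrt(-45444) = 2*I*sqrt(11361) ≈ 213.18*I)
-y = -2*I*sqrt(11361)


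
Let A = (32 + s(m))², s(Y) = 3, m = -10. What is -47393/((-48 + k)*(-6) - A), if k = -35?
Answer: 47393/727 ≈ 65.190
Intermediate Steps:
A = 1225 (A = (32 + 3)² = 35² = 1225)
-47393/((-48 + k)*(-6) - A) = -47393/((-48 - 35)*(-6) - 1*1225) = -47393/(-83*(-6) - 1225) = -47393/(498 - 1225) = -47393/(-727) = -47393*(-1/727) = 47393/727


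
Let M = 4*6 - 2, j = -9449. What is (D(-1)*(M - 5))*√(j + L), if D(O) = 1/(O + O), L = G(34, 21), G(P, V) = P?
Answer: -17*I*√9415/2 ≈ -824.76*I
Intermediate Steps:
L = 34
D(O) = 1/(2*O)
M = 22 (M = 24 - 2 = 22)
(D(-1)*(M - 5))*√(j + L) = (((½)/(-1))*(22 - 5))*√(-9449 + 34) = (((½)*(-1))*17)*√(-9415) = (-½*17)*(I*√9415) = -17*I*√9415/2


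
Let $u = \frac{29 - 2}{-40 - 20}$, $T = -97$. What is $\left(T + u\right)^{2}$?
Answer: $\frac{3798601}{400} \approx 9496.5$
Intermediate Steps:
$u = - \frac{9}{20}$ ($u = \frac{27}{-60} = 27 \left(- \frac{1}{60}\right) = - \frac{9}{20} \approx -0.45$)
$\left(T + u\right)^{2} = \left(-97 - \frac{9}{20}\right)^{2} = \left(- \frac{1949}{20}\right)^{2} = \frac{3798601}{400}$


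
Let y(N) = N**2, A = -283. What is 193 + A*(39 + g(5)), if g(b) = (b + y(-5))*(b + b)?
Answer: -95744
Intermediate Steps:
g(b) = 2*b*(25 + b) (g(b) = (b + (-5)**2)*(b + b) = (b + 25)*(2*b) = (25 + b)*(2*b) = 2*b*(25 + b))
193 + A*(39 + g(5)) = 193 - 283*(39 + 2*5*(25 + 5)) = 193 - 283*(39 + 2*5*30) = 193 - 283*(39 + 300) = 193 - 283*339 = 193 - 95937 = -95744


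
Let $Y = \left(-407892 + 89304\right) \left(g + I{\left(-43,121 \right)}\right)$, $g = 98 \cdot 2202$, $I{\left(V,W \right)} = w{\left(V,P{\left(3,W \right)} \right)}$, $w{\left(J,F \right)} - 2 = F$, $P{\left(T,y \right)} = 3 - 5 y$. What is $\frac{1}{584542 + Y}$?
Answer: $- \frac{1}{68558278706} \approx -1.4586 \cdot 10^{-11}$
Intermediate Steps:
$w{\left(J,F \right)} = 2 + F$
$I{\left(V,W \right)} = 5 - 5 W$ ($I{\left(V,W \right)} = 2 - \left(-3 + 5 W\right) = 5 - 5 W$)
$g = 215796$
$Y = -68558863248$ ($Y = \left(-407892 + 89304\right) \left(215796 + \left(5 - 605\right)\right) = - 318588 \left(215796 + \left(5 - 605\right)\right) = - 318588 \left(215796 - 600\right) = \left(-318588\right) 215196 = -68558863248$)
$\frac{1}{584542 + Y} = \frac{1}{584542 - 68558863248} = \frac{1}{-68558278706} = - \frac{1}{68558278706}$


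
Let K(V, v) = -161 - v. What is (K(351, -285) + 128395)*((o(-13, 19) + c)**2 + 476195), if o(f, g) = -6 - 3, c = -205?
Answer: 67085761329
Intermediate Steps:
o(f, g) = -9
(K(351, -285) + 128395)*((o(-13, 19) + c)**2 + 476195) = ((-161 - 1*(-285)) + 128395)*((-9 - 205)**2 + 476195) = ((-161 + 285) + 128395)*((-214)**2 + 476195) = (124 + 128395)*(45796 + 476195) = 128519*521991 = 67085761329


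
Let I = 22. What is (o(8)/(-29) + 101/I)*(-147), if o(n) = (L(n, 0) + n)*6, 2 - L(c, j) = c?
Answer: -391755/638 ≈ -614.04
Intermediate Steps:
L(c, j) = 2 - c
o(n) = 12 (o(n) = ((2 - n) + n)*6 = 2*6 = 12)
(o(8)/(-29) + 101/I)*(-147) = (12/(-29) + 101/22)*(-147) = (12*(-1/29) + 101*(1/22))*(-147) = (-12/29 + 101/22)*(-147) = (2665/638)*(-147) = -391755/638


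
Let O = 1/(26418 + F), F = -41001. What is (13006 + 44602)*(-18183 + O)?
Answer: -15275492245520/14583 ≈ -1.0475e+9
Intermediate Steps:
O = -1/14583 (O = 1/(26418 - 41001) = 1/(-14583) = -1/14583 ≈ -6.8573e-5)
(13006 + 44602)*(-18183 + O) = (13006 + 44602)*(-18183 - 1/14583) = 57608*(-265162690/14583) = -15275492245520/14583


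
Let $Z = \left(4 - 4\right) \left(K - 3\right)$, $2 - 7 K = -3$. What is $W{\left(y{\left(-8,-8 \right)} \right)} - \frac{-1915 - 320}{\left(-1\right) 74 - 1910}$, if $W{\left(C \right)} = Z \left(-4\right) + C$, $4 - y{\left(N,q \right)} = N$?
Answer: $\frac{21573}{1984} \approx 10.873$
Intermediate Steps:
$K = \frac{5}{7}$ ($K = \frac{2}{7} - - \frac{3}{7} = \frac{2}{7} + \frac{3}{7} = \frac{5}{7} \approx 0.71429$)
$Z = 0$ ($Z = \left(4 - 4\right) \left(\frac{5}{7} - 3\right) = 0 \left(- \frac{16}{7}\right) = 0$)
$y{\left(N,q \right)} = 4 - N$
$W{\left(C \right)} = C$ ($W{\left(C \right)} = 0 \left(-4\right) + C = 0 + C = C$)
$W{\left(y{\left(-8,-8 \right)} \right)} - \frac{-1915 - 320}{\left(-1\right) 74 - 1910} = \left(4 - -8\right) - \frac{-1915 - 320}{\left(-1\right) 74 - 1910} = \left(4 + 8\right) - - \frac{2235}{-74 - 1910} = 12 - - \frac{2235}{-1984} = 12 - \left(-2235\right) \left(- \frac{1}{1984}\right) = 12 - \frac{2235}{1984} = \frac{21573}{1984}$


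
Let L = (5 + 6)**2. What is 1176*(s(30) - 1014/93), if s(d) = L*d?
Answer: 131937792/31 ≈ 4.2561e+6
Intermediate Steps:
L = 121 (L = 11**2 = 121)
s(d) = 121*d
1176*(s(30) - 1014/93) = 1176*(121*30 - 1014/93) = 1176*(3630 - 1014*1/93) = 1176*(3630 - 338/31) = 1176*(112192/31) = 131937792/31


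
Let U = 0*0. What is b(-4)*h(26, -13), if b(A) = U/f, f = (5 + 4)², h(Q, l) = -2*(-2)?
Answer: 0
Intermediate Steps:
U = 0
h(Q, l) = 4
f = 81 (f = 9² = 81)
b(A) = 0 (b(A) = 0/81 = 0*(1/81) = 0)
b(-4)*h(26, -13) = 0*4 = 0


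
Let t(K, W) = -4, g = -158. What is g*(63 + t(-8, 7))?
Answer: -9322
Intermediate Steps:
g*(63 + t(-8, 7)) = -158*(63 - 4) = -158*59 = -9322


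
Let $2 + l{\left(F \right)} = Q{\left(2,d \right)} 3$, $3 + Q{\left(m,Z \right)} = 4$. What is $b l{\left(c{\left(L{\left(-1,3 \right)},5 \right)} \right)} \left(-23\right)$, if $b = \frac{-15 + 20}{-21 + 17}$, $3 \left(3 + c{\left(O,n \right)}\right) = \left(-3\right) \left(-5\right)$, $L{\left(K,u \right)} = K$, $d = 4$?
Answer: $\frac{115}{4} \approx 28.75$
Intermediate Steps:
$Q{\left(m,Z \right)} = 1$ ($Q{\left(m,Z \right)} = -3 + 4 = 1$)
$c{\left(O,n \right)} = 2$ ($c{\left(O,n \right)} = -3 + \frac{\left(-3\right) \left(-5\right)}{3} = -3 + \frac{1}{3} \cdot 15 = -3 + 5 = 2$)
$b = - \frac{5}{4}$ ($b = \frac{5}{-4} = 5 \left(- \frac{1}{4}\right) = - \frac{5}{4} \approx -1.25$)
$l{\left(F \right)} = 1$ ($l{\left(F \right)} = -2 + 1 \cdot 3 = -2 + 3 = 1$)
$b l{\left(c{\left(L{\left(-1,3 \right)},5 \right)} \right)} \left(-23\right) = \left(- \frac{5}{4}\right) 1 \left(-23\right) = \left(- \frac{5}{4}\right) \left(-23\right) = \frac{115}{4}$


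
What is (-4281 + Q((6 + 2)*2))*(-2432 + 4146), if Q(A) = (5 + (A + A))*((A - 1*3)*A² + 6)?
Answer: 204097978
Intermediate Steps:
Q(A) = (5 + 2*A)*(6 + A²*(-3 + A)) (Q(A) = (5 + 2*A)*((A - 3)*A² + 6) = (5 + 2*A)*((-3 + A)*A² + 6) = (5 + 2*A)*(A²*(-3 + A) + 6) = (5 + 2*A)*(6 + A²*(-3 + A)))
(-4281 + Q((6 + 2)*2))*(-2432 + 4146) = (-4281 + (30 - ((6 + 2)*2)³ - 15*4*(6 + 2)² + 2*((6 + 2)*2)⁴ + 12*((6 + 2)*2)))*(-2432 + 4146) = (-4281 + (30 - (8*2)³ - 15*(8*2)² + 2*(8*2)⁴ + 12*(8*2)))*1714 = (-4281 + (30 - 1*16³ - 15*16² + 2*16⁴ + 12*16))*1714 = (-4281 + (30 - 1*4096 - 15*256 + 2*65536 + 192))*1714 = (-4281 + (30 - 4096 - 3840 + 131072 + 192))*1714 = (-4281 + 123358)*1714 = 119077*1714 = 204097978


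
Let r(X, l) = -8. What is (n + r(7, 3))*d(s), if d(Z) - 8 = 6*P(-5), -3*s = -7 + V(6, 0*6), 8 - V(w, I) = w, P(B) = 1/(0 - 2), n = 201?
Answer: 965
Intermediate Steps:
P(B) = -½ (P(B) = 1/(-2) = -½)
V(w, I) = 8 - w
s = 5/3 (s = -(-7 + (8 - 1*6))/3 = -(-7 + (8 - 6))/3 = -(-7 + 2)/3 = -⅓*(-5) = 5/3 ≈ 1.6667)
d(Z) = 5 (d(Z) = 8 + 6*(-½) = 8 - 3 = 5)
(n + r(7, 3))*d(s) = (201 - 8)*5 = 193*5 = 965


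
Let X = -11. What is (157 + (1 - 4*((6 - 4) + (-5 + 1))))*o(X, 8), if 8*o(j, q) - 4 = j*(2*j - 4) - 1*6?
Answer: 5893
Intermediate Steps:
o(j, q) = -¼ + j*(-4 + 2*j)/8 (o(j, q) = ½ + (j*(2*j - 4) - 1*6)/8 = ½ + (j*(-4 + 2*j) - 6)/8 = ½ + (-6 + j*(-4 + 2*j))/8 = ½ + (-¾ + j*(-4 + 2*j)/8) = -¼ + j*(-4 + 2*j)/8)
(157 + (1 - 4*((6 - 4) + (-5 + 1))))*o(X, 8) = (157 + (1 - 4*((6 - 4) + (-5 + 1))))*(-¼ - ½*(-11) + (¼)*(-11)²) = (157 + (1 - 4*(2 - 4)))*(-¼ + 11/2 + (¼)*121) = (157 + (1 - 4*(-2)))*(-¼ + 11/2 + 121/4) = (157 + (1 + 8))*(71/2) = (157 + 9)*(71/2) = 166*(71/2) = 5893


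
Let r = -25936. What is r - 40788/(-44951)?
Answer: -1165808348/44951 ≈ -25935.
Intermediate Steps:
r - 40788/(-44951) = -25936 - 40788/(-44951) = -25936 - 40788*(-1/44951) = -25936 + 40788/44951 = -1165808348/44951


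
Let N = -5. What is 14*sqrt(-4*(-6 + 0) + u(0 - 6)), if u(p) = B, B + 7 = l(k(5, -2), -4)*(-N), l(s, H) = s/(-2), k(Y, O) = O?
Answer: 14*sqrt(22) ≈ 65.666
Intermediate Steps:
l(s, H) = -s/2 (l(s, H) = s*(-1/2) = -s/2)
B = -2 (B = -7 + (-1/2*(-2))*(-1*(-5)) = -7 + 1*5 = -7 + 5 = -2)
u(p) = -2
14*sqrt(-4*(-6 + 0) + u(0 - 6)) = 14*sqrt(-4*(-6 + 0) - 2) = 14*sqrt(-4*(-6) - 2) = 14*sqrt(24 - 2) = 14*sqrt(22)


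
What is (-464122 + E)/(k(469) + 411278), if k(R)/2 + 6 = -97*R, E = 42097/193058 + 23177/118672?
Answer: -1772215710876437/1222966705738880 ≈ -1.4491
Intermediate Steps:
E = 4735120225/11455289488 (E = 42097*(1/193058) + 23177*(1/118672) = 42097/193058 + 23177/118672 = 4735120225/11455289488 ≈ 0.41336)
k(R) = -12 - 194*R (k(R) = -12 + 2*(-97*R) = -12 - 194*R)
(-464122 + E)/(k(469) + 411278) = (-464122 + 4735120225/11455289488)/((-12 - 194*469) + 411278) = -5316647132629311/(11455289488*((-12 - 90986) + 411278)) = -5316647132629311/(11455289488*(-90998 + 411278)) = -5316647132629311/11455289488/320280 = -5316647132629311/11455289488*1/320280 = -1772215710876437/1222966705738880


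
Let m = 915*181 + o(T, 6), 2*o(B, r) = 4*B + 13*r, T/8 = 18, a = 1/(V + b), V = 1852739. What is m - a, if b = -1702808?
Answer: 24879850001/149931 ≈ 1.6594e+5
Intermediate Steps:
a = 1/149931 (a = 1/(1852739 - 1702808) = 1/149931 ≈ 6.6697e-6)
T = 144 (T = 8*18 = 144)
o(B, r) = 2*B + 13*r/2 (o(B, r) = (4*B + 13*r)/2 = 2*B + 13*r/2)
m = 165942 (m = 915*181 + (2*144 + (13/2)*6) = 165615 + (288 + 39) = 165615 + 327 = 165942)
m - a = 165942 - 1*1/149931 = 165942 - 1/149931 = 24879850001/149931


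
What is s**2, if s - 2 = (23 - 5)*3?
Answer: 3136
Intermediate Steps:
s = 56 (s = 2 + (23 - 5)*3 = 2 + 18*3 = 2 + 54 = 56)
s**2 = 56**2 = 3136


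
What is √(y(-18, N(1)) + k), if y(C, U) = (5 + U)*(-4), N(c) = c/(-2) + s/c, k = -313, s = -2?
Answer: I*√323 ≈ 17.972*I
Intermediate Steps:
N(c) = -2/c - c/2 (N(c) = c/(-2) - 2/c = c*(-½) - 2/c = -c/2 - 2/c = -2/c - c/2)
y(C, U) = -20 - 4*U
√(y(-18, N(1)) + k) = √((-20 - 4*(-2/1 - ½*1)) - 313) = √((-20 - 4*(-2*1 - ½)) - 313) = √((-20 - 4*(-2 - ½)) - 313) = √((-20 - 4*(-5/2)) - 313) = √((-20 + 10) - 313) = √(-10 - 313) = √(-323) = I*√323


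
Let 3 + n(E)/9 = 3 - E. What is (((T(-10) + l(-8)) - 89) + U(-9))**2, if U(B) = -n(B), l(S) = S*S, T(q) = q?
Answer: 13456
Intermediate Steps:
n(E) = -9*E (n(E) = -27 + 9*(3 - E) = -27 + (27 - 9*E) = -9*E)
l(S) = S**2
U(B) = 9*B (U(B) = -(-9)*B = 9*B)
(((T(-10) + l(-8)) - 89) + U(-9))**2 = (((-10 + (-8)**2) - 89) + 9*(-9))**2 = (((-10 + 64) - 89) - 81)**2 = ((54 - 89) - 81)**2 = (-35 - 81)**2 = (-116)**2 = 13456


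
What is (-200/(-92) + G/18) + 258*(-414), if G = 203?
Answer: -44214599/414 ≈ -1.0680e+5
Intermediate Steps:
(-200/(-92) + G/18) + 258*(-414) = (-200/(-92) + 203/18) + 258*(-414) = (-200*(-1/92) + 203*(1/18)) - 106812 = (50/23 + 203/18) - 106812 = 5569/414 - 106812 = -44214599/414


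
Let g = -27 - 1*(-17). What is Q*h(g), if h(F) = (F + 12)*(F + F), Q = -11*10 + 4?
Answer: 4240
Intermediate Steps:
Q = -106 (Q = -110 + 4 = -106)
g = -10 (g = -27 + 17 = -10)
h(F) = 2*F*(12 + F) (h(F) = (12 + F)*(2*F) = 2*F*(12 + F))
Q*h(g) = -212*(-10)*(12 - 10) = -212*(-10)*2 = -106*(-40) = 4240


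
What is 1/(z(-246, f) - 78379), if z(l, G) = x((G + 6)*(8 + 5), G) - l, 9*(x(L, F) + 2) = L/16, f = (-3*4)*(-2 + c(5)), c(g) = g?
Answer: -24/1875305 ≈ -1.2798e-5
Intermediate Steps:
f = -36 (f = (-3*4)*(-2 + 5) = -12*3 = -36)
x(L, F) = -2 + L/144 (x(L, F) = -2 + (L/16)/9 = -2 + L/144)
z(l, G) = -35/24 - l + 13*G/144 (z(l, G) = (-2 + ((G + 6)*(8 + 5))/144) - l = (-2 + ((6 + G)*13)/144) - l = (-2 + (78 + 13*G)/144) - l = (-2 + (13/24 + 13*G/144)) - l = (-35/24 + 13*G/144) - l = -35/24 - l + 13*G/144)
1/(z(-246, f) - 78379) = 1/((-35/24 - 1*(-246) + (13/144)*(-36)) - 78379) = 1/((-35/24 + 246 - 13/4) - 78379) = 1/(5791/24 - 78379) = 1/(-1875305/24) = -24/1875305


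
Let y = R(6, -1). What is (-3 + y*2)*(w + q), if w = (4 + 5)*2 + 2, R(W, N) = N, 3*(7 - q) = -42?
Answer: -205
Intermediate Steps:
q = 21 (q = 7 - 1/3*(-42) = 7 + 14 = 21)
y = -1
w = 20 (w = 9*2 + 2 = 18 + 2 = 20)
(-3 + y*2)*(w + q) = (-3 - 1*2)*(20 + 21) = (-3 - 2)*41 = -5*41 = -205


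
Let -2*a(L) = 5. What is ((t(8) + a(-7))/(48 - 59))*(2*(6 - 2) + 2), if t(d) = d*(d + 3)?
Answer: -855/11 ≈ -77.727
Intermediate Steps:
a(L) = -5/2 (a(L) = -½*5 = -5/2)
t(d) = d*(3 + d)
((t(8) + a(-7))/(48 - 59))*(2*(6 - 2) + 2) = ((8*(3 + 8) - 5/2)/(48 - 59))*(2*(6 - 2) + 2) = ((8*11 - 5/2)/(-11))*(2*4 + 2) = ((88 - 5/2)*(-1/11))*(8 + 2) = ((171/2)*(-1/11))*10 = -171/22*10 = -855/11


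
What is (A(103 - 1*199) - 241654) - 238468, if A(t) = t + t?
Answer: -480314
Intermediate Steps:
A(t) = 2*t
(A(103 - 1*199) - 241654) - 238468 = (2*(103 - 1*199) - 241654) - 238468 = (2*(103 - 199) - 241654) - 238468 = (2*(-96) - 241654) - 238468 = (-192 - 241654) - 238468 = -241846 - 238468 = -480314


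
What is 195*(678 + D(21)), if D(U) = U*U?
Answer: 218205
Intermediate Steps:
D(U) = U²
195*(678 + D(21)) = 195*(678 + 21²) = 195*(678 + 441) = 195*1119 = 218205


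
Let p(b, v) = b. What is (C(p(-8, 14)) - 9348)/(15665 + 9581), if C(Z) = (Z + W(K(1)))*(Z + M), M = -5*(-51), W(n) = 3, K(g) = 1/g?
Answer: -10583/25246 ≈ -0.41920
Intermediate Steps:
M = 255
C(Z) = (3 + Z)*(255 + Z) (C(Z) = (Z + 3)*(Z + 255) = (3 + Z)*(255 + Z))
(C(p(-8, 14)) - 9348)/(15665 + 9581) = ((765 + (-8)² + 258*(-8)) - 9348)/(15665 + 9581) = ((765 + 64 - 2064) - 9348)/25246 = (-1235 - 9348)*(1/25246) = -10583*1/25246 = -10583/25246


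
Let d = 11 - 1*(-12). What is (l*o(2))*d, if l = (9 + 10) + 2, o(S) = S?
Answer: 966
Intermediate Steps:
d = 23 (d = 11 + 12 = 23)
l = 21 (l = 19 + 2 = 21)
(l*o(2))*d = (21*2)*23 = 42*23 = 966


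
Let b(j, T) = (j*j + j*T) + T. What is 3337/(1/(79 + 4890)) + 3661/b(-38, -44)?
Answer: 50938534477/3072 ≈ 1.6582e+7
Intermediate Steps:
b(j, T) = T + j² + T*j (b(j, T) = (j² + T*j) + T = T + j² + T*j)
3337/(1/(79 + 4890)) + 3661/b(-38, -44) = 3337/(1/(79 + 4890)) + 3661/(-44 + (-38)² - 44*(-38)) = 3337/(1/4969) + 3661/(-44 + 1444 + 1672) = 3337/(1/4969) + 3661/3072 = 3337*4969 + 3661*(1/3072) = 16581553 + 3661/3072 = 50938534477/3072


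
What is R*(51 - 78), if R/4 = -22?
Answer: 2376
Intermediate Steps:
R = -88 (R = 4*(-22) = -88)
R*(51 - 78) = -88*(51 - 78) = -88*(-27) = 2376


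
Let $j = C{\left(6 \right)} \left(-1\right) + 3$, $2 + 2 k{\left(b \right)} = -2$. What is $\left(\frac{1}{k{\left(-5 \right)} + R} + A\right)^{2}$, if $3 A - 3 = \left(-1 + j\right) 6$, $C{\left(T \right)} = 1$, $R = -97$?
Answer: $\frac{87616}{9801} \approx 8.9395$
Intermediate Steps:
$k{\left(b \right)} = -2$ ($k{\left(b \right)} = -1 + \frac{1}{2} \left(-2\right) = -1 - 1 = -2$)
$j = 2$ ($j = 1 \left(-1\right) + 3 = -1 + 3 = 2$)
$A = 3$ ($A = 1 + \frac{\left(-1 + 2\right) 6}{3} = 1 + \frac{1 \cdot 6}{3} = 1 + \frac{1}{3} \cdot 6 = 1 + 2 = 3$)
$\left(\frac{1}{k{\left(-5 \right)} + R} + A\right)^{2} = \left(\frac{1}{-2 - 97} + 3\right)^{2} = \left(\frac{1}{-99} + 3\right)^{2} = \left(- \frac{1}{99} + 3\right)^{2} = \left(\frac{296}{99}\right)^{2} = \frac{87616}{9801}$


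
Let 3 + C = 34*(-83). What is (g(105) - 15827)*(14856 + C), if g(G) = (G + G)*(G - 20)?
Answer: 24338713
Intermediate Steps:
C = -2825 (C = -3 + 34*(-83) = -3 - 2822 = -2825)
g(G) = 2*G*(-20 + G) (g(G) = (2*G)*(-20 + G) = 2*G*(-20 + G))
(g(105) - 15827)*(14856 + C) = (2*105*(-20 + 105) - 15827)*(14856 - 2825) = (2*105*85 - 15827)*12031 = (17850 - 15827)*12031 = 2023*12031 = 24338713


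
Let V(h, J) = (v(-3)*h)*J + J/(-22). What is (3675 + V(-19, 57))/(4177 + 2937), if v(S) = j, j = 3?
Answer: 9315/156508 ≈ 0.059518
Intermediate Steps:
v(S) = 3
V(h, J) = -J/22 + 3*J*h (V(h, J) = (3*h)*J + J/(-22) = 3*J*h + J*(-1/22) = 3*J*h - J/22 = -J/22 + 3*J*h)
(3675 + V(-19, 57))/(4177 + 2937) = (3675 + (1/22)*57*(-1 + 66*(-19)))/(4177 + 2937) = (3675 + (1/22)*57*(-1 - 1254))/7114 = (3675 + (1/22)*57*(-1255))*(1/7114) = (3675 - 71535/22)*(1/7114) = (9315/22)*(1/7114) = 9315/156508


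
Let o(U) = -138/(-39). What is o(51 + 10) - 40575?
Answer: -527429/13 ≈ -40571.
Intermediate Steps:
o(U) = 46/13 (o(U) = -138*(-1/39) = 46/13)
o(51 + 10) - 40575 = 46/13 - 40575 = -527429/13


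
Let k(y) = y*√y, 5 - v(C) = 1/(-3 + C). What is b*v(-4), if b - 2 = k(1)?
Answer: 108/7 ≈ 15.429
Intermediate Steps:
v(C) = 5 - 1/(-3 + C)
k(y) = y^(3/2)
b = 3 (b = 2 + 1^(3/2) = 2 + 1 = 3)
b*v(-4) = 3*((-16 + 5*(-4))/(-3 - 4)) = 3*((-16 - 20)/(-7)) = 3*(-⅐*(-36)) = 3*(36/7) = 108/7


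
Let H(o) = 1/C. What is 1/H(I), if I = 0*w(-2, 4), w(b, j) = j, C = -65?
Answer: -65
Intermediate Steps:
I = 0 (I = 0*4 = 0)
H(o) = -1/65 (H(o) = 1/(-65) = -1/65)
1/H(I) = 1/(-1/65) = -65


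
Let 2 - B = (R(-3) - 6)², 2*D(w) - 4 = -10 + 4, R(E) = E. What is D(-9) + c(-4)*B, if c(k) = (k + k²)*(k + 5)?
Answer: -949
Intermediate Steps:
c(k) = (5 + k)*(k + k²) (c(k) = (k + k²)*(5 + k) = (5 + k)*(k + k²))
D(w) = -1 (D(w) = 2 + (-10 + 4)/2 = 2 + (½)*(-6) = 2 - 3 = -1)
B = -79 (B = 2 - (-3 - 6)² = 2 - 1*(-9)² = 2 - 1*81 = 2 - 81 = -79)
D(-9) + c(-4)*B = -1 - 4*(5 + (-4)² + 6*(-4))*(-79) = -1 - 4*(5 + 16 - 24)*(-79) = -1 - 4*(-3)*(-79) = -1 + 12*(-79) = -1 - 948 = -949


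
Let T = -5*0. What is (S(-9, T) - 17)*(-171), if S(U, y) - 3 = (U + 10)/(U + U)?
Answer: 4807/2 ≈ 2403.5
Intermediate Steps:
T = 0
S(U, y) = 3 + (10 + U)/(2*U) (S(U, y) = 3 + (U + 10)/(U + U) = 3 + (10 + U)/((2*U)) = 3 + (10 + U)*(1/(2*U)) = 3 + (10 + U)/(2*U))
(S(-9, T) - 17)*(-171) = ((7/2 + 5/(-9)) - 17)*(-171) = ((7/2 + 5*(-1/9)) - 17)*(-171) = ((7/2 - 5/9) - 17)*(-171) = (53/18 - 17)*(-171) = -253/18*(-171) = 4807/2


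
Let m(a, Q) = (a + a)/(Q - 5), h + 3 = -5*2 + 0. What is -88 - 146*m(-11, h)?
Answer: -2398/9 ≈ -266.44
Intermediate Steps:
h = -13 (h = -3 + (-5*2 + 0) = -3 + (-10 + 0) = -3 - 10 = -13)
m(a, Q) = 2*a/(-5 + Q) (m(a, Q) = (2*a)/(-5 + Q) = 2*a/(-5 + Q))
-88 - 146*m(-11, h) = -88 - 292*(-11)/(-5 - 13) = -88 - 292*(-11)/(-18) = -88 - 292*(-11)*(-1)/18 = -88 - 146*11/9 = -88 - 1606/9 = -2398/9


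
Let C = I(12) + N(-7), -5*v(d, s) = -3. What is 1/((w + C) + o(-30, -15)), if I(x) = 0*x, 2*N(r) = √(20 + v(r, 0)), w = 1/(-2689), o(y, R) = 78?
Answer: 11279870980/879080977357 - 14461442*√515/879080977357 ≈ 0.012458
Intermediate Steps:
v(d, s) = ⅗ (v(d, s) = -⅕*(-3) = ⅗)
w = -1/2689 ≈ -0.00037189
N(r) = √515/10 (N(r) = √(20 + ⅗)/2 = √(103/5)/2 = (√515/5)/2 = √515/10)
I(x) = 0
C = √515/10 (C = 0 + √515/10 = √515/10 ≈ 2.2694)
1/((w + C) + o(-30, -15)) = 1/((-1/2689 + √515/10) + 78) = 1/(209741/2689 + √515/10)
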